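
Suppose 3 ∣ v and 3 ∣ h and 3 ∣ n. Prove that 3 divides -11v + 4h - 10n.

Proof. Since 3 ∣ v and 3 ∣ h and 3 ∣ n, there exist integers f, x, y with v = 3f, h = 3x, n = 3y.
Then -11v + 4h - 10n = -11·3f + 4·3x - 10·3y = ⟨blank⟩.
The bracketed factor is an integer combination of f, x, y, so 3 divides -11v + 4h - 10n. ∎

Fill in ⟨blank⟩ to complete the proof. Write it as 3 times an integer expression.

3(-11f + 4x - 10y)

Pull the common 3 out of every term: -11·3f + 4·3x - 10·3y = 3(-11f + 4x - 10y).
-11f + 4x - 10y is an integer, which exhibits the divisibility.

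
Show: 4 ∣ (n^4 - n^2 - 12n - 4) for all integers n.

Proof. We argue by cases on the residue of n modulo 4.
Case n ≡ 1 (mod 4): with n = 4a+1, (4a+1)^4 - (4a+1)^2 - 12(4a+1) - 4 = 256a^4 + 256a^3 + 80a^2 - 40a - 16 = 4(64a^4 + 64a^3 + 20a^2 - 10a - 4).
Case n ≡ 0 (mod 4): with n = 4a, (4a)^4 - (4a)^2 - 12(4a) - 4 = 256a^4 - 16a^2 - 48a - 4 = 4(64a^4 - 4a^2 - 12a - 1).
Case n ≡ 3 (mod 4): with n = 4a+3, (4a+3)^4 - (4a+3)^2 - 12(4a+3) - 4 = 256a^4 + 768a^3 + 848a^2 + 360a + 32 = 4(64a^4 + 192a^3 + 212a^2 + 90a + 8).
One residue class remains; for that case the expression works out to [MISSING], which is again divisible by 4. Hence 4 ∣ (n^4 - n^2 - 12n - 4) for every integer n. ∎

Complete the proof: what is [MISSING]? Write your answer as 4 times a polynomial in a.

The residues treated are {1, 0, 3}, so the missing case is n ≡ 2 (mod 4); write n = 4a+2.
Then (4a+2)^4 - (4a+2)^2 - 12(4a+2) - 4 = 256a^4 + 512a^3 + 368a^2 + 64a - 16 = 4(64a^4 + 128a^3 + 92a^2 + 16a - 4).

4(64a^4 + 128a^3 + 92a^2 + 16a - 4)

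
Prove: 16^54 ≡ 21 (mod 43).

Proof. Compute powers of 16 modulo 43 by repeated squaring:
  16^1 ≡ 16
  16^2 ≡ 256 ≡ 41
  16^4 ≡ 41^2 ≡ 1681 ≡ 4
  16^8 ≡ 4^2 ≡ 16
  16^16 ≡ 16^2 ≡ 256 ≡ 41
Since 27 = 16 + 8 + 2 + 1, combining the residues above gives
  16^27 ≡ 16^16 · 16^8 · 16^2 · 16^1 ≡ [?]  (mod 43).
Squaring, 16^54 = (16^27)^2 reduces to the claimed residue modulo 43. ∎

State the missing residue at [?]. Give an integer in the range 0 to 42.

35

16^16 · 16^8 · 16^2 · 16^1 ≡ 41 · 16 · 41 · 16 = 430336.
430336 mod 43 = 35, so 16^27 ≡ 35 (mod 43).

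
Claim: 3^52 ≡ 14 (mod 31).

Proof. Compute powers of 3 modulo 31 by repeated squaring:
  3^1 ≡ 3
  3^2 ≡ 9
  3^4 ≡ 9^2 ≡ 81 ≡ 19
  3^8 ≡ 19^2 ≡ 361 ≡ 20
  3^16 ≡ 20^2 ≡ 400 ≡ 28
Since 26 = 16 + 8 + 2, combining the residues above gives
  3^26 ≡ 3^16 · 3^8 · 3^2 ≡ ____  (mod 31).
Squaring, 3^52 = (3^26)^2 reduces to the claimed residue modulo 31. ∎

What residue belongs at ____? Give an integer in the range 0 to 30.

3^16 · 3^8 · 3^2 ≡ 28 · 20 · 9 = 5040.
5040 mod 31 = 18, so 3^26 ≡ 18 (mod 31).

18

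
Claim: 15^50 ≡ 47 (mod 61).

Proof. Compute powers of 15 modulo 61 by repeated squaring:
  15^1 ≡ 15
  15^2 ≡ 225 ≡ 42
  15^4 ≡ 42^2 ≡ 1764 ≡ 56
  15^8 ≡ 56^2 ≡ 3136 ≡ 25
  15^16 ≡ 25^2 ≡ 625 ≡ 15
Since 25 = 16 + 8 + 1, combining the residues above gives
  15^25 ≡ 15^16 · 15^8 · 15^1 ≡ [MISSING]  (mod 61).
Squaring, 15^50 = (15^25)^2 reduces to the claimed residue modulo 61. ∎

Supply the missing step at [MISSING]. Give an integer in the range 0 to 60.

Multiply the listed residues: 15 · 25 · 15 = 375 → 5625.
Reducing modulo 61: 5625 = 92·61 + 13, so 15^25 ≡ 13.

13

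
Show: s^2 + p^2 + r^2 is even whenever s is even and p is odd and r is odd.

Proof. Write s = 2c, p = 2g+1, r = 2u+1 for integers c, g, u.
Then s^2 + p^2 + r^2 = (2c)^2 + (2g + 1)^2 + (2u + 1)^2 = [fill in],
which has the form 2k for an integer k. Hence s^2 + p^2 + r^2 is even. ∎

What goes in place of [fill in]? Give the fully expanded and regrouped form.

(2c)^2 + (2g + 1)^2 + (2u + 1)^2 = 4c^2 + 4g^2 + 4g + 4u^2 + 4u + 2
= 2(2c^2 + 2g^2 + 2g + 2u^2 + 2u + 1).
Since 2c^2 + 2g^2 + 2g + 2u^2 + 2u + 1 is an integer, the sum of squares is of the form 2k for an integer k.

2(2c^2 + 2g^2 + 2g + 2u^2 + 2u + 1)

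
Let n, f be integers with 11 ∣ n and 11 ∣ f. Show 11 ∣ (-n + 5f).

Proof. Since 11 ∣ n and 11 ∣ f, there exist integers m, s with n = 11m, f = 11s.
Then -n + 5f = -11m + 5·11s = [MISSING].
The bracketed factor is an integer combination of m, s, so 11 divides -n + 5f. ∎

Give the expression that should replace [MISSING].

11(-m + 5s)

Pull the common 11 out of every term: -11m + 5·11s = 11(-m + 5s).
-m + 5s is an integer, which exhibits the divisibility.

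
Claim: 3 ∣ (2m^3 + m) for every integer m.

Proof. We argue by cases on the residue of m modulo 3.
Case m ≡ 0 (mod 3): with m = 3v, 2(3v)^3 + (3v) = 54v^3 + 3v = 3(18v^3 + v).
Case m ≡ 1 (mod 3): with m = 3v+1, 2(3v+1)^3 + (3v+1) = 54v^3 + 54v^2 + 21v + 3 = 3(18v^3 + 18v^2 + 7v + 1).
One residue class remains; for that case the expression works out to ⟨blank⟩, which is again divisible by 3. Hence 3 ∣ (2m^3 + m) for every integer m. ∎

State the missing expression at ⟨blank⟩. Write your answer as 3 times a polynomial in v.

Only m ≡ 2 (mod 3) is unaccounted for. Put m = 3v+2:
2(3v+2)^3 + (3v+2) expands to 54v^3 + 108v^2 + 75v + 18,
and factoring out 3 leaves 3(18v^3 + 36v^2 + 25v + 6).

3(18v^3 + 36v^2 + 25v + 6)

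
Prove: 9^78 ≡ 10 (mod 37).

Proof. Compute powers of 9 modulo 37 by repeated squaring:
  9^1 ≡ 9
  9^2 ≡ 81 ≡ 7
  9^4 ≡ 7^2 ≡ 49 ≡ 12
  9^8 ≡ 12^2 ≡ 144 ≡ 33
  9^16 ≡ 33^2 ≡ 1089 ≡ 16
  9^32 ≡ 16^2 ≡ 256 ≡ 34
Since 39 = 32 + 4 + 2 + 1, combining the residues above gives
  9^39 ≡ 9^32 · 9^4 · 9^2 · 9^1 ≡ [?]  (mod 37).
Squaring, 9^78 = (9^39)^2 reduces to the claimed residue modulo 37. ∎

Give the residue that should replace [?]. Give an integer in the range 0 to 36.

Multiply the listed residues: 34 · 12 · 7 · 9 = 408 → 2856 → 25704.
Reducing modulo 37: 25704 = 694·37 + 26, so 9^39 ≡ 26.

26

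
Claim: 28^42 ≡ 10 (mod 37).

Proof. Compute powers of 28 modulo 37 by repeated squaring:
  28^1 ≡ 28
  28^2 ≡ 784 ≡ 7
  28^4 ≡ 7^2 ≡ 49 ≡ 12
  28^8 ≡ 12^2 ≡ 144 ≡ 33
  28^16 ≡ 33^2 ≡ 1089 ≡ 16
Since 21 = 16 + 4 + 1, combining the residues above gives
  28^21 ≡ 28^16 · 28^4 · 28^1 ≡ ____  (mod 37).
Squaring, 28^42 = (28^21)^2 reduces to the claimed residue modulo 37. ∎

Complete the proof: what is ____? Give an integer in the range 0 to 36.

11

Multiply the listed residues: 16 · 12 · 28 = 192 → 5376.
Reducing modulo 37: 5376 = 145·37 + 11, so 28^21 ≡ 11.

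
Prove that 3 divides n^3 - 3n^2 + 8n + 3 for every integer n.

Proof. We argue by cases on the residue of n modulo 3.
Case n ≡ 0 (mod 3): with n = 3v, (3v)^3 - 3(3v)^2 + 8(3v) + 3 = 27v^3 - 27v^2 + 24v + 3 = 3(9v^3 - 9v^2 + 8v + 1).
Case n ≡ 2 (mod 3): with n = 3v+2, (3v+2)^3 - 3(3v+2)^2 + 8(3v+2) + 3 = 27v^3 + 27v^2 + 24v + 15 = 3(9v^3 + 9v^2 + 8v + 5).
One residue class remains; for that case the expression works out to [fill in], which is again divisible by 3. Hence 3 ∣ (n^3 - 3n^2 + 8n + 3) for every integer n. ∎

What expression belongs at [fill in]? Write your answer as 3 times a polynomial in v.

3(9v^3 + 5v + 3)

Only n ≡ 1 (mod 3) is unaccounted for. Put n = 3v+1:
(3v+1)^3 - 3(3v+1)^2 + 8(3v+1) + 3 expands to 27v^3 + 15v + 9,
and factoring out 3 leaves 3(9v^3 + 5v + 3).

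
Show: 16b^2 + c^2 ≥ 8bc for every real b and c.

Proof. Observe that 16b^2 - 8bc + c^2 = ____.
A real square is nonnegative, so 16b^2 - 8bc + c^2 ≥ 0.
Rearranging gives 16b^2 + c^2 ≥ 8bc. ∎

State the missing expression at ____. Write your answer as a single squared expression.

The leading and trailing coefficients are 4^2 and 1^2, and 8 = 2·4·1, so the trinomial is (4b - c)^2.
Hence 16b^2 - 8bc + c^2 ≥ 0.

(4b - c)^2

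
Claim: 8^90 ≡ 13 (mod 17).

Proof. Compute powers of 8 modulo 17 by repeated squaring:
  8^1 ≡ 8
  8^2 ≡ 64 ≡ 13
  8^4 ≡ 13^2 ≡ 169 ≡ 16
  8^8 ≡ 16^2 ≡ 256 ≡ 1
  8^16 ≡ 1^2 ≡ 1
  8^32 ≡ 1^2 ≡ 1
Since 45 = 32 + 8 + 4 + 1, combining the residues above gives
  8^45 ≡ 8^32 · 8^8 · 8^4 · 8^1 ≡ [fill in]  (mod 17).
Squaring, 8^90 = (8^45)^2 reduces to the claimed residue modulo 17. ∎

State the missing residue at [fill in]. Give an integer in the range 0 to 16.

Multiply the listed residues: 1 · 1 · 16 · 8 = 1 → 16 → 128.
Reducing modulo 17: 128 = 7·17 + 9, so 8^45 ≡ 9.

9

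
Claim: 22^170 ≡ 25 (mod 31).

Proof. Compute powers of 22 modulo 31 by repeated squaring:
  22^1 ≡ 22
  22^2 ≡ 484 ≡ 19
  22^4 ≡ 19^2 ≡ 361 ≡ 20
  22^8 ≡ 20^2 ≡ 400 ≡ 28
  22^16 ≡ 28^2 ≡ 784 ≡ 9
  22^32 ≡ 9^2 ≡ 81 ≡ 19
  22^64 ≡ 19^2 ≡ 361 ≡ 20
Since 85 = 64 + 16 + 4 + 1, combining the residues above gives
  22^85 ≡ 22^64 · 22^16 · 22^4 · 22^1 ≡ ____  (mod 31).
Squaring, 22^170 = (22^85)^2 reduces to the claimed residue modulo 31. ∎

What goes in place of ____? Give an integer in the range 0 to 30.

26

Multiply the listed residues: 20 · 9 · 20 · 22 = 180 → 3600 → 79200.
Reducing modulo 31: 79200 = 2554·31 + 26, so 22^85 ≡ 26.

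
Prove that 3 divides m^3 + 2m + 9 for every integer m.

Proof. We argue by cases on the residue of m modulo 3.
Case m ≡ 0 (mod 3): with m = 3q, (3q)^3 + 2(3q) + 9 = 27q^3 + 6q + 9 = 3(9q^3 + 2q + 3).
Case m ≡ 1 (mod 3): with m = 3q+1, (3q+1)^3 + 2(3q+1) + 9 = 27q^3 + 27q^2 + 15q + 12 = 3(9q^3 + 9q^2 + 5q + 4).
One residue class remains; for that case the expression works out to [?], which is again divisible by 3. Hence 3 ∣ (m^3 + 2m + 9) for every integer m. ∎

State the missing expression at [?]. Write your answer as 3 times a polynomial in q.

3(9q^3 + 18q^2 + 14q + 7)

Only m ≡ 2 (mod 3) is unaccounted for. Put m = 3q+2:
(3q+2)^3 + 2(3q+2) + 9 expands to 27q^3 + 54q^2 + 42q + 21,
and factoring out 3 leaves 3(9q^3 + 18q^2 + 14q + 7).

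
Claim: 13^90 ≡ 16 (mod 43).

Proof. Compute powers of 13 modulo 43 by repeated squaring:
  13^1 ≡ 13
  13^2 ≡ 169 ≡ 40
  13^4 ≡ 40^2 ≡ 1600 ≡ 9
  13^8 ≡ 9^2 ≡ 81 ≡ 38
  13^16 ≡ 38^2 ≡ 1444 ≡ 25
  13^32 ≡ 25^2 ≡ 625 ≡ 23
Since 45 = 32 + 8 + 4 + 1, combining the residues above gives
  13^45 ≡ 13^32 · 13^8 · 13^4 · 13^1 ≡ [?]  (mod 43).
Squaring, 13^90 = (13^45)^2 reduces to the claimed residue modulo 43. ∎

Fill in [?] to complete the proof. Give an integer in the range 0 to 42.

Multiply the listed residues: 23 · 38 · 9 · 13 = 874 → 7866 → 102258.
Reducing modulo 43: 102258 = 2378·43 + 4, so 13^45 ≡ 4.

4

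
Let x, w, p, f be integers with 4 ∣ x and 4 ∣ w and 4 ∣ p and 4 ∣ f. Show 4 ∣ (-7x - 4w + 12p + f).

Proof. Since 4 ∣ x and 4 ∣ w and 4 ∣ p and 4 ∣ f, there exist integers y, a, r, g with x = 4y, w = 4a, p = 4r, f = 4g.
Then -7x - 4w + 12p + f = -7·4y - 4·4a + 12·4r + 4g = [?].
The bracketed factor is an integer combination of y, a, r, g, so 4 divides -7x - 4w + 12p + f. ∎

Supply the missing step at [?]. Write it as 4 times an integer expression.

4(-4a + g + 12r - 7y)

Pull the common 4 out of every term: -7·4y - 4·4a + 12·4r + 4g = 4(-4a + g + 12r - 7y).
-4a + g + 12r - 7y is an integer, which exhibits the divisibility.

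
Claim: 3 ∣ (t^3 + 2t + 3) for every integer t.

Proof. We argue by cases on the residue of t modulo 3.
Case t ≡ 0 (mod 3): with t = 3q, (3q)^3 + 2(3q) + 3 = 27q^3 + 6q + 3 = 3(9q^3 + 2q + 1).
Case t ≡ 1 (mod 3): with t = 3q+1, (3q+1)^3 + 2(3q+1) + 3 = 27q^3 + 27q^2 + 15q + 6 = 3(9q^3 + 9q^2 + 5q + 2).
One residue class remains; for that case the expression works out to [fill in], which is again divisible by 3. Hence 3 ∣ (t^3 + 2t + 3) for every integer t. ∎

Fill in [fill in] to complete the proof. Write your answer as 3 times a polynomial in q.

Only t ≡ 2 (mod 3) is unaccounted for. Put t = 3q+2:
(3q+2)^3 + 2(3q+2) + 3 expands to 27q^3 + 54q^2 + 42q + 15,
and factoring out 3 leaves 3(9q^3 + 18q^2 + 14q + 5).

3(9q^3 + 18q^2 + 14q + 5)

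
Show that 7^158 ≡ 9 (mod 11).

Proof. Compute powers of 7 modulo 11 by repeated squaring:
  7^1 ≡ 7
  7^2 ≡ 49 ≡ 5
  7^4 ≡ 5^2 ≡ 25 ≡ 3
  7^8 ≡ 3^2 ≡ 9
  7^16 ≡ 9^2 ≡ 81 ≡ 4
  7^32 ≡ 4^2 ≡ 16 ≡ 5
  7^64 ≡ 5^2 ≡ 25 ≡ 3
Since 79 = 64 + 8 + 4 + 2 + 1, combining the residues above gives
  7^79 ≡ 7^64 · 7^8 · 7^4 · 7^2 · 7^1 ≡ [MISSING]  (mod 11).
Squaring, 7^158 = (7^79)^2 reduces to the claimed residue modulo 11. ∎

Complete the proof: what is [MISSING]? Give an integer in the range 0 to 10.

7^64 · 7^8 · 7^4 · 7^2 · 7^1 ≡ 3 · 9 · 3 · 5 · 7 = 2835.
2835 mod 11 = 8, so 7^79 ≡ 8 (mod 11).

8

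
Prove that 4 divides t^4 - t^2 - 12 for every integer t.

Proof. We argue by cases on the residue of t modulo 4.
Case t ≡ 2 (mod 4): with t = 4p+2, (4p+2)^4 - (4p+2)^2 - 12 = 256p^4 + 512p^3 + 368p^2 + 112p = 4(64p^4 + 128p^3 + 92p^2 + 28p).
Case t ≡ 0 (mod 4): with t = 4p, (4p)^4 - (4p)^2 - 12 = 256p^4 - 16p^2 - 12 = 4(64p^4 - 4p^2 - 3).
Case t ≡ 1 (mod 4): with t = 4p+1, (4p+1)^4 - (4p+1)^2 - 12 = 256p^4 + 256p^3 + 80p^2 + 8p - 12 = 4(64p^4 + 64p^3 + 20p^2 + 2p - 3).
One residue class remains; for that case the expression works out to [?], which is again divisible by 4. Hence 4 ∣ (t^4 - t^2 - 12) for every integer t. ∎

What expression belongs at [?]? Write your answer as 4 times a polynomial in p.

Only t ≡ 3 (mod 4) is unaccounted for. Put t = 4p+3:
(4p+3)^4 - (4p+3)^2 - 12 expands to 256p^4 + 768p^3 + 848p^2 + 408p + 60,
and factoring out 4 leaves 4(64p^4 + 192p^3 + 212p^2 + 102p + 15).

4(64p^4 + 192p^3 + 212p^2 + 102p + 15)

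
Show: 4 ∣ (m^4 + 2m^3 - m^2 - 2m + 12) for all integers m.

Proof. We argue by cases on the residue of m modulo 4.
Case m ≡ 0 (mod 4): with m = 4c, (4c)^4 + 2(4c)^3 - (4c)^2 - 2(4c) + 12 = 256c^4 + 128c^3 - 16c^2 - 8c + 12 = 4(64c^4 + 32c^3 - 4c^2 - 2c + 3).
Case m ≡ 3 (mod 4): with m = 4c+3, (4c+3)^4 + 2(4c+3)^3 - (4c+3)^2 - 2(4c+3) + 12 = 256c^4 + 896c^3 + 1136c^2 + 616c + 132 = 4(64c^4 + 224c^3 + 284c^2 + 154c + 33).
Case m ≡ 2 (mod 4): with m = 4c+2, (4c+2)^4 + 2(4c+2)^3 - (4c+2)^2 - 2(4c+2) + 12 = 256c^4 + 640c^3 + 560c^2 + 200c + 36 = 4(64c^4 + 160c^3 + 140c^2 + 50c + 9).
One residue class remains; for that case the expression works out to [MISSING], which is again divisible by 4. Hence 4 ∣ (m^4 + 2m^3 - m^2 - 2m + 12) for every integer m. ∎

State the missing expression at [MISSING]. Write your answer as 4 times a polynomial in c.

4(64c^4 + 96c^3 + 44c^2 + 6c + 3)

The residues treated are {0, 3, 2}, so the missing case is m ≡ 1 (mod 4); write m = 4c+1.
Then (4c+1)^4 + 2(4c+1)^3 - (4c+1)^2 - 2(4c+1) + 12 = 256c^4 + 384c^3 + 176c^2 + 24c + 12 = 4(64c^4 + 96c^3 + 44c^2 + 6c + 3).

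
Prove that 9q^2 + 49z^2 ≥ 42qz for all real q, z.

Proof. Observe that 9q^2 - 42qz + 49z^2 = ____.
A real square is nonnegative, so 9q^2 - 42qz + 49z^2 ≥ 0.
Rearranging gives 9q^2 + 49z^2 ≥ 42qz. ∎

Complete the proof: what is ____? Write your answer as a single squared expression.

(3q - 7z)^2

The leading and trailing coefficients are 3^2 and 7^2, and 42 = 2·3·7, so the trinomial is (3q - 7z)^2.
Hence 9q^2 - 42qz + 49z^2 ≥ 0.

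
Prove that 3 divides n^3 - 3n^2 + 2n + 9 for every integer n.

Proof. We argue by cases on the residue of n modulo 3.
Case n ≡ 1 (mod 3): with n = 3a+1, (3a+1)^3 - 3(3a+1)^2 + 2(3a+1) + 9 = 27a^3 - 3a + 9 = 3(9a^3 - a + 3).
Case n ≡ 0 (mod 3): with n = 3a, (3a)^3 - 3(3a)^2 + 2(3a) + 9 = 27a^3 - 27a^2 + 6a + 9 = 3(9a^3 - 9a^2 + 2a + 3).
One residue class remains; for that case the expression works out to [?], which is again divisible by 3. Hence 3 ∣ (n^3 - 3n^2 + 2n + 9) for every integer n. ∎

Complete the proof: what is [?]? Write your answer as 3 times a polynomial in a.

Only n ≡ 2 (mod 3) is unaccounted for. Put n = 3a+2:
(3a+2)^3 - 3(3a+2)^2 + 2(3a+2) + 9 expands to 27a^3 + 27a^2 + 6a + 9,
and factoring out 3 leaves 3(9a^3 + 9a^2 + 2a + 3).

3(9a^3 + 9a^2 + 2a + 3)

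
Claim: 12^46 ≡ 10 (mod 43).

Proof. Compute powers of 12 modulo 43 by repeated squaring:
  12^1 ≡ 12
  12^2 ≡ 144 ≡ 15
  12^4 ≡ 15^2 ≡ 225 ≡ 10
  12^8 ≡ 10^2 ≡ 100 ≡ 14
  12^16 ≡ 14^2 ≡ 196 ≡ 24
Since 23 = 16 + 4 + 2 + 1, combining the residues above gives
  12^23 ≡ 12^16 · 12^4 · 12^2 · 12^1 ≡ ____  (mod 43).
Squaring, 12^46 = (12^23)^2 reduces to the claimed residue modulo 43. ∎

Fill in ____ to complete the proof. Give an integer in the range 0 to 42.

12^16 · 12^4 · 12^2 · 12^1 ≡ 24 · 10 · 15 · 12 = 43200.
43200 mod 43 = 28, so 12^23 ≡ 28 (mod 43).

28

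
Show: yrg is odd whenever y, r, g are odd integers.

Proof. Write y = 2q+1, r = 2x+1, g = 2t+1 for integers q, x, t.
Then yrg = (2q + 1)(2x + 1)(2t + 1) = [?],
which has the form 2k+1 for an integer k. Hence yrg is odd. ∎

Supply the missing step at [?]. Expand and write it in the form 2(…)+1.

2(4qtx + 2qt + 2qx + q + 2tx + t + x) + 1

Expanding: (2q + 1)(2x + 1)(2t + 1) = 8qtx + 4qt + 4qx + 2q + 4tx + 2t + 2x + 1.
Every term except the constant is even, so this is 2(4qtx + 2qt + 2qx + q + 2tx + t + x) + 1,
and 4qtx + 2qt + 2qx + q + 2tx + t + x ∈ ℤ gives the required form.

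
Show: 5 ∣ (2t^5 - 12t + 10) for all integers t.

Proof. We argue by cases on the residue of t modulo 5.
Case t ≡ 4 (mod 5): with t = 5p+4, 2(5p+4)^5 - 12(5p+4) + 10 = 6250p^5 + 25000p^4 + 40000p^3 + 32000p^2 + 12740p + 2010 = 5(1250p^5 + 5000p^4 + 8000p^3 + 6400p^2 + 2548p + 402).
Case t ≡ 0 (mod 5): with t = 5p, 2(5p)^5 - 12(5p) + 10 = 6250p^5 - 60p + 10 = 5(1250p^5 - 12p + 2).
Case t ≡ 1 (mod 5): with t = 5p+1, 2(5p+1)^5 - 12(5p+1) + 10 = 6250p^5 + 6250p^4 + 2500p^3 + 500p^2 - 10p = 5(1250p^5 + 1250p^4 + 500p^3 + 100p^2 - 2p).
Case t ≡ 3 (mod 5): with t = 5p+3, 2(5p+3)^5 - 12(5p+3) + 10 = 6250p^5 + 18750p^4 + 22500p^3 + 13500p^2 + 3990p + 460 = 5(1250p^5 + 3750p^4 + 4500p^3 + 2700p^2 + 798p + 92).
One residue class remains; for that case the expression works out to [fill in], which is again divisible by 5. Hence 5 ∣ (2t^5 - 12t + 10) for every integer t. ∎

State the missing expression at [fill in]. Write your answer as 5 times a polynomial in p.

Only t ≡ 2 (mod 5) is unaccounted for. Put t = 5p+2:
2(5p+2)^5 - 12(5p+2) + 10 expands to 6250p^5 + 12500p^4 + 10000p^3 + 4000p^2 + 740p + 50,
and factoring out 5 leaves 5(1250p^5 + 2500p^4 + 2000p^3 + 800p^2 + 148p + 10).

5(1250p^5 + 2500p^4 + 2000p^3 + 800p^2 + 148p + 10)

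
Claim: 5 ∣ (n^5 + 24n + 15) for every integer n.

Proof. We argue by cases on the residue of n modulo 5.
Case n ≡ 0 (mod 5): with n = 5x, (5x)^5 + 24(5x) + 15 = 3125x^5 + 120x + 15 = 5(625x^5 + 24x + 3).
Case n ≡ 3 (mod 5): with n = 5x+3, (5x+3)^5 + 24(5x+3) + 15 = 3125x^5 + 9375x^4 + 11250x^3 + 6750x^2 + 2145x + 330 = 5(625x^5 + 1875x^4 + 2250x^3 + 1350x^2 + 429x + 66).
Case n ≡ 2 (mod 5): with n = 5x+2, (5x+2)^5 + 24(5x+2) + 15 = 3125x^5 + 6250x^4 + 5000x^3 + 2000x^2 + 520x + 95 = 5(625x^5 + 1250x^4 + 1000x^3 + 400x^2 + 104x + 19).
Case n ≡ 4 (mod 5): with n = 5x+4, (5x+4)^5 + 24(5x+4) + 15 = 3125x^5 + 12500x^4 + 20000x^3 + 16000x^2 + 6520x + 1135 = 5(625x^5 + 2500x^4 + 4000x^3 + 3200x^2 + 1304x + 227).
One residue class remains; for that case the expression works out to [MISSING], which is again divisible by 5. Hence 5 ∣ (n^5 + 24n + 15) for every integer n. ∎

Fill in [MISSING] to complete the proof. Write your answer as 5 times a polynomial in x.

5(625x^5 + 625x^4 + 250x^3 + 50x^2 + 29x + 8)

Only n ≡ 1 (mod 5) is unaccounted for. Put n = 5x+1:
(5x+1)^5 + 24(5x+1) + 15 expands to 3125x^5 + 3125x^4 + 1250x^3 + 250x^2 + 145x + 40,
and factoring out 5 leaves 5(625x^5 + 625x^4 + 250x^3 + 50x^2 + 29x + 8).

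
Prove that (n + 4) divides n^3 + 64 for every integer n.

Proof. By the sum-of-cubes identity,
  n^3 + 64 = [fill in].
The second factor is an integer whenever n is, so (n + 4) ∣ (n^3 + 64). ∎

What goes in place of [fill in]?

(n + 4)(n^2 - 4n + 16)

Polynomial division of n^3 + 64 by n + 4 leaves remainder 0 and quotient n^2 - 4n + 16.
Hence n^3 + 64 = (n + 4)(n^2 - 4n + 16).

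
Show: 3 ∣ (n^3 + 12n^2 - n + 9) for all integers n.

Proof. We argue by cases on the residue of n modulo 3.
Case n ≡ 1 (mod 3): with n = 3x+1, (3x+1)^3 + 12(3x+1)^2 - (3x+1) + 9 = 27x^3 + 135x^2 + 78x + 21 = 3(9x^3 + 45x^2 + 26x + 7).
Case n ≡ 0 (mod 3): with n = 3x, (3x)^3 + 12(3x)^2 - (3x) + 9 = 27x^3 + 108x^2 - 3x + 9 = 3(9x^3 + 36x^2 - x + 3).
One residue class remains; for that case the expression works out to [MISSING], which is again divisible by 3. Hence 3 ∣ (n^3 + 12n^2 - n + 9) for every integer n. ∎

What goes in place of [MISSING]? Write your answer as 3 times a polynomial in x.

3(9x^3 + 54x^2 + 59x + 21)

Only n ≡ 2 (mod 3) is unaccounted for. Put n = 3x+2:
(3x+2)^3 + 12(3x+2)^2 - (3x+2) + 9 expands to 27x^3 + 162x^2 + 177x + 63,
and factoring out 3 leaves 3(9x^3 + 54x^2 + 59x + 21).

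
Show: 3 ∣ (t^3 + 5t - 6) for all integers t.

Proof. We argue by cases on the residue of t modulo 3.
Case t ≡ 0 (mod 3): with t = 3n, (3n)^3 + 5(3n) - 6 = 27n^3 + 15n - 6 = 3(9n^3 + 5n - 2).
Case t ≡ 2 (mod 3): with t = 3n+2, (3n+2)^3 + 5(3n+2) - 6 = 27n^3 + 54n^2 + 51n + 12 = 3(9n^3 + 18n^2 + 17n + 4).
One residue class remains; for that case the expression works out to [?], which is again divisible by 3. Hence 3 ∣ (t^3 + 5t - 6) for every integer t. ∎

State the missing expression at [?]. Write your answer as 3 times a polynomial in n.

3(9n^3 + 9n^2 + 8n)

The residues treated are {0, 2}, so the missing case is t ≡ 1 (mod 3); write t = 3n+1.
Then (3n+1)^3 + 5(3n+1) - 6 = 27n^3 + 27n^2 + 24n = 3(9n^3 + 9n^2 + 8n).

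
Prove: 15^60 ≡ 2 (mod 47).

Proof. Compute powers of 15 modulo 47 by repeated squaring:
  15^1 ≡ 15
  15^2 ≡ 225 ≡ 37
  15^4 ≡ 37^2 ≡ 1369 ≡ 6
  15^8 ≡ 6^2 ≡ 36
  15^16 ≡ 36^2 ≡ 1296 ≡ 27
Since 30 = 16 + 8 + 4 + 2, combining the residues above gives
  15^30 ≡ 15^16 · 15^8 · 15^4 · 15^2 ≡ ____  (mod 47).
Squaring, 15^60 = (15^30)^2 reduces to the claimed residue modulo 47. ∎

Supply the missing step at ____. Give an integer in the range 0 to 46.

15^16 · 15^8 · 15^4 · 15^2 ≡ 27 · 36 · 6 · 37 = 215784.
215784 mod 47 = 7, so 15^30 ≡ 7 (mod 47).

7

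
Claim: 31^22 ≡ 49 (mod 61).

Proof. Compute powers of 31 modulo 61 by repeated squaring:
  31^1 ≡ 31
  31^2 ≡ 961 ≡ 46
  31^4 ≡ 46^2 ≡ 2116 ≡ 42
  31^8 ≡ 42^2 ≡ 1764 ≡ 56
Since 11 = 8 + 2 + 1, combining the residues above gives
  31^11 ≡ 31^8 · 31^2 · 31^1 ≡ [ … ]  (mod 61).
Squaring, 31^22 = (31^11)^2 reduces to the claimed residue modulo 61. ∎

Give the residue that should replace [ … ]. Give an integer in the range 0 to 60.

7

31^8 · 31^2 · 31^1 ≡ 56 · 46 · 31 = 79856.
79856 mod 61 = 7, so 31^11 ≡ 7 (mod 61).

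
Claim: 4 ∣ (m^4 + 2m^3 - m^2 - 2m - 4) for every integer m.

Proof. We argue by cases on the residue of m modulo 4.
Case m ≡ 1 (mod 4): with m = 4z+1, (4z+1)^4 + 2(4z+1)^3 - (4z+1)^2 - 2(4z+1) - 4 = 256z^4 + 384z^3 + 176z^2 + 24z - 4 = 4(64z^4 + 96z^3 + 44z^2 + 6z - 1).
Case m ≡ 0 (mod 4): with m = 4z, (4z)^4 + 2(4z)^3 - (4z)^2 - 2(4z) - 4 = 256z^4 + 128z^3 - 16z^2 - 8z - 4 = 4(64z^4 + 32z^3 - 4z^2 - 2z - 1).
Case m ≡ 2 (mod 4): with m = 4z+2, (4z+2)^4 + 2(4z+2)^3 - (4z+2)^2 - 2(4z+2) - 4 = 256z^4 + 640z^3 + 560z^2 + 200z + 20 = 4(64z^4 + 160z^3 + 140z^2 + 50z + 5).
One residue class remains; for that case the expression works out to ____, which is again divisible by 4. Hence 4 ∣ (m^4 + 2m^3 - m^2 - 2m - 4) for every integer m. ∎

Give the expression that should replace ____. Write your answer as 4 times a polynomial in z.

Only m ≡ 3 (mod 4) is unaccounted for. Put m = 4z+3:
(4z+3)^4 + 2(4z+3)^3 - (4z+3)^2 - 2(4z+3) - 4 expands to 256z^4 + 896z^3 + 1136z^2 + 616z + 116,
and factoring out 4 leaves 4(64z^4 + 224z^3 + 284z^2 + 154z + 29).

4(64z^4 + 224z^3 + 284z^2 + 154z + 29)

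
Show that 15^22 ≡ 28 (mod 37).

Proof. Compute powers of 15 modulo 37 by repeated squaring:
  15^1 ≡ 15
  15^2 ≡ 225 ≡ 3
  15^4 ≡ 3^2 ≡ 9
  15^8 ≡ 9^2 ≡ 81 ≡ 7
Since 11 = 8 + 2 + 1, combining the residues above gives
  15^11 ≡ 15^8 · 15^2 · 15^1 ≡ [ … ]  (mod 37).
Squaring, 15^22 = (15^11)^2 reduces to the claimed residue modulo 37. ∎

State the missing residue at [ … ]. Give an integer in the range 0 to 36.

19

15^8 · 15^2 · 15^1 ≡ 7 · 3 · 15 = 315.
315 mod 37 = 19, so 15^11 ≡ 19 (mod 37).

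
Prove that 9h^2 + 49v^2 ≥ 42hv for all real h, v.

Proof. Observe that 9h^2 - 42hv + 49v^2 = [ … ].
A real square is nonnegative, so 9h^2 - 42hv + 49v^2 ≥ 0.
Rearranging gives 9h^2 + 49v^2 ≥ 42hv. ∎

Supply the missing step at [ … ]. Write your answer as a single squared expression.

(3h - 7v)^2

The leading and trailing coefficients are 3^2 and 7^2, and 42 = 2·3·7, so the trinomial is (3h - 7v)^2.
Hence 9h^2 - 42hv + 49v^2 ≥ 0.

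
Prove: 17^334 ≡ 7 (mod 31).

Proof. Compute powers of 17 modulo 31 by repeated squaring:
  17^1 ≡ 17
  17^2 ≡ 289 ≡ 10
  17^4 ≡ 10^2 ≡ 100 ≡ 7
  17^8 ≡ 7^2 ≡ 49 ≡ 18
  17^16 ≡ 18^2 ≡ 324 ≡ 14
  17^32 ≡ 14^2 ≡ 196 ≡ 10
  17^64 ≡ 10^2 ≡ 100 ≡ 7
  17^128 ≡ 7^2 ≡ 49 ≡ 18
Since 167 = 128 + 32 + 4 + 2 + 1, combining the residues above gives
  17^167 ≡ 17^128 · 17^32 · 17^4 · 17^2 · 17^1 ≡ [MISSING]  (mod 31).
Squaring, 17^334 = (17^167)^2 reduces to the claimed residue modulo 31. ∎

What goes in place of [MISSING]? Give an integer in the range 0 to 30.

17^128 · 17^32 · 17^4 · 17^2 · 17^1 ≡ 18 · 10 · 7 · 10 · 17 = 214200.
214200 mod 31 = 21, so 17^167 ≡ 21 (mod 31).

21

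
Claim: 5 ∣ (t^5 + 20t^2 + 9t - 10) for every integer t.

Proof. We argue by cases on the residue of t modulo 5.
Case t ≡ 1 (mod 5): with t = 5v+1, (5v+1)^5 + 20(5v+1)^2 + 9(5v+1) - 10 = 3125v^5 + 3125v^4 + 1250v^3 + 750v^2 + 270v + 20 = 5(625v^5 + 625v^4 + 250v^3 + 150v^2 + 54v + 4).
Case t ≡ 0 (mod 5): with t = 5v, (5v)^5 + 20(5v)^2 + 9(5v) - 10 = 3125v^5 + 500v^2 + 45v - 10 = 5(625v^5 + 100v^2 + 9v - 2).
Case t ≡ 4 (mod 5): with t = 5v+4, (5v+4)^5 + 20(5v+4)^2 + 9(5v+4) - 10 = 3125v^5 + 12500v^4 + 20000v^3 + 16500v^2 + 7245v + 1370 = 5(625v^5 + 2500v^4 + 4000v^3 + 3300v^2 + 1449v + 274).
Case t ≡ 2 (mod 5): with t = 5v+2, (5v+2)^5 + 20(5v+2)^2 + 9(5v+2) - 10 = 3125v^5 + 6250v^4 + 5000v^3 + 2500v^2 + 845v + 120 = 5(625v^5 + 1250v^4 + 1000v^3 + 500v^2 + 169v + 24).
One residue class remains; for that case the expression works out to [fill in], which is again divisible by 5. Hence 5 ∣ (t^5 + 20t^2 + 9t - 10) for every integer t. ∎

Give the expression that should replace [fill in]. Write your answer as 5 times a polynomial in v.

The residues treated are {1, 0, 4, 2}, so the missing case is t ≡ 3 (mod 5); write t = 5v+3.
Then (5v+3)^5 + 20(5v+3)^2 + 9(5v+3) - 10 = 3125v^5 + 9375v^4 + 11250v^3 + 7250v^2 + 2670v + 440 = 5(625v^5 + 1875v^4 + 2250v^3 + 1450v^2 + 534v + 88).

5(625v^5 + 1875v^4 + 2250v^3 + 1450v^2 + 534v + 88)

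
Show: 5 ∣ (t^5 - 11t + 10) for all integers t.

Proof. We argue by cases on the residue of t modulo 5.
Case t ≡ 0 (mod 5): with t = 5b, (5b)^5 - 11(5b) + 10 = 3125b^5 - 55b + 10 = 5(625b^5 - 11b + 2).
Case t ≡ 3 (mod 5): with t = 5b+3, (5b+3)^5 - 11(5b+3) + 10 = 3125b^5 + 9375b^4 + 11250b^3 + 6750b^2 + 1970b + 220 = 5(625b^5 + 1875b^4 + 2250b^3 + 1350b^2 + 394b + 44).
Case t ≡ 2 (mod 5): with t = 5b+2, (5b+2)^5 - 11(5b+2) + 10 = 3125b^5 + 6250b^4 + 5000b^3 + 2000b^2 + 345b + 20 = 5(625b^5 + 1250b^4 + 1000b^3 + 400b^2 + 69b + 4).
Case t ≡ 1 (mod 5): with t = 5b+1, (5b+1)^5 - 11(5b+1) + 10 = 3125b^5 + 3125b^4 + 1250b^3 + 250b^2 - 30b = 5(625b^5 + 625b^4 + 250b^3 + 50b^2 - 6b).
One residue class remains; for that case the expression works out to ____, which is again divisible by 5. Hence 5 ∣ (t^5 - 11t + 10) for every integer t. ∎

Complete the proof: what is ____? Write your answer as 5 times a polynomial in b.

The residues treated are {0, 3, 2, 1}, so the missing case is t ≡ 4 (mod 5); write t = 5b+4.
Then (5b+4)^5 - 11(5b+4) + 10 = 3125b^5 + 12500b^4 + 20000b^3 + 16000b^2 + 6345b + 990 = 5(625b^5 + 2500b^4 + 4000b^3 + 3200b^2 + 1269b + 198).

5(625b^5 + 2500b^4 + 4000b^3 + 3200b^2 + 1269b + 198)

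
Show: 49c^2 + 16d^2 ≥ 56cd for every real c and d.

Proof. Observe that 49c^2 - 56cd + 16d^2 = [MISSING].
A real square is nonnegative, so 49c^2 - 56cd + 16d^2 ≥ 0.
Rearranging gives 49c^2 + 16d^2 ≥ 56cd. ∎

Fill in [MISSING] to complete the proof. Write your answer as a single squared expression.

(7c - 4d)^2

The leading and trailing coefficients are 7^2 and 4^2, and 56 = 2·7·4, so the trinomial is (7c - 4d)^2.
Hence 49c^2 - 56cd + 16d^2 ≥ 0.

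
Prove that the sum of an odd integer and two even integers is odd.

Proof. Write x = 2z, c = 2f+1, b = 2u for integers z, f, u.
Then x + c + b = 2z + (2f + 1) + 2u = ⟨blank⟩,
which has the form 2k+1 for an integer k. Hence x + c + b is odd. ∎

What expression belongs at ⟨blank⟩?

2(f + u + z) + 1

Expanding: 2z + (2f + 1) + 2u = 2f + 2u + 2z + 1.
Every term except the constant is even, so this is 2(f + u + z) + 1,
and f + u + z ∈ ℤ gives the required form.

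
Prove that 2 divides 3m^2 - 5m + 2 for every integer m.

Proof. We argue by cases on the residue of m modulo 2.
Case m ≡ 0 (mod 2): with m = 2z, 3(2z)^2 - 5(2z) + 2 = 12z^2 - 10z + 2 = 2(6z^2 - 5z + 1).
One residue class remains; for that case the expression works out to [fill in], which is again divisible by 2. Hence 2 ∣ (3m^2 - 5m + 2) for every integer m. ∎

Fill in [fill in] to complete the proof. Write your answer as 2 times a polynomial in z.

2(6z^2 + z)

Only m ≡ 1 (mod 2) is unaccounted for. Put m = 2z+1:
3(2z+1)^2 - 5(2z+1) + 2 expands to 12z^2 + 2z,
and factoring out 2 leaves 2(6z^2 + z).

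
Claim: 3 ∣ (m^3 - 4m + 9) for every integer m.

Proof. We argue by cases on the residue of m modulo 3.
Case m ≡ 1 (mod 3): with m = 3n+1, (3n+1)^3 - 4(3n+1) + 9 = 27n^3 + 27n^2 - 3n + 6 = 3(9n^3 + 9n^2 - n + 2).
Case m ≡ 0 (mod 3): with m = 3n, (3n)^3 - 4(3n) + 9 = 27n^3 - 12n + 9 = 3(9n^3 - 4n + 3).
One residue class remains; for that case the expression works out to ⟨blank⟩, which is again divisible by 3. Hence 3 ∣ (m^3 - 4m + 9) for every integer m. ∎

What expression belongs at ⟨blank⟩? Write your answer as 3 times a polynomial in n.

The residues treated are {1, 0}, so the missing case is m ≡ 2 (mod 3); write m = 3n+2.
Then (3n+2)^3 - 4(3n+2) + 9 = 27n^3 + 54n^2 + 24n + 9 = 3(9n^3 + 18n^2 + 8n + 3).

3(9n^3 + 18n^2 + 8n + 3)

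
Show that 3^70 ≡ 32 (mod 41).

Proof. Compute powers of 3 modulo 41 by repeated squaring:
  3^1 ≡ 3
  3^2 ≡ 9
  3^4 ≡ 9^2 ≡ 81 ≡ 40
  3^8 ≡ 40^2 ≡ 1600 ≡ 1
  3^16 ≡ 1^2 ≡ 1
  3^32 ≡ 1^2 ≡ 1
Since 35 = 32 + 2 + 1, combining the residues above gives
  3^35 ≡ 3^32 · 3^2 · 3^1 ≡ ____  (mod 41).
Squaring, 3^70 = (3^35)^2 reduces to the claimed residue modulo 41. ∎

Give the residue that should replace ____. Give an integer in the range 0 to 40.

3^32 · 3^2 · 3^1 ≡ 1 · 9 · 3 = 27.
27 mod 41 = 27, so 3^35 ≡ 27 (mod 41).

27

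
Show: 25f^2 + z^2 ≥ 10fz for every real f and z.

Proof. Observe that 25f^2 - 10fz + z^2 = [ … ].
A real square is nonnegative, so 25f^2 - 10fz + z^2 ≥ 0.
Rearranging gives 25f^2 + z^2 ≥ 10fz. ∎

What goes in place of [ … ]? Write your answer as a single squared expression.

(5f - z)^2

25f^2 - 10fz + z^2 is a perfect-square trinomial: the outer terms are (5f)^2 and (z)^2, and the cross term is -2·5f·z.
So 25f^2 - 10fz + z^2 = (5f - z)^2 ≥ 0.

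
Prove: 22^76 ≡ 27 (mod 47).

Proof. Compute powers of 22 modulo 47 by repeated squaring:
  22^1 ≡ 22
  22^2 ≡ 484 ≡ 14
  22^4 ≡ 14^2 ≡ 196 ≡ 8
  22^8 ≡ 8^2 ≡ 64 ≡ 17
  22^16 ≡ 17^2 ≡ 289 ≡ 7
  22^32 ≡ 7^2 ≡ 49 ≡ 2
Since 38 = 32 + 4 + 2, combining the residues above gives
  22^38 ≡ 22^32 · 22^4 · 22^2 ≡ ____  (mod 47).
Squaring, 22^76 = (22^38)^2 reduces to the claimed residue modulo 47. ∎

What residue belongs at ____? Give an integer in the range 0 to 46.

36

Multiply the listed residues: 2 · 8 · 14 = 16 → 224.
Reducing modulo 47: 224 = 4·47 + 36, so 22^38 ≡ 36.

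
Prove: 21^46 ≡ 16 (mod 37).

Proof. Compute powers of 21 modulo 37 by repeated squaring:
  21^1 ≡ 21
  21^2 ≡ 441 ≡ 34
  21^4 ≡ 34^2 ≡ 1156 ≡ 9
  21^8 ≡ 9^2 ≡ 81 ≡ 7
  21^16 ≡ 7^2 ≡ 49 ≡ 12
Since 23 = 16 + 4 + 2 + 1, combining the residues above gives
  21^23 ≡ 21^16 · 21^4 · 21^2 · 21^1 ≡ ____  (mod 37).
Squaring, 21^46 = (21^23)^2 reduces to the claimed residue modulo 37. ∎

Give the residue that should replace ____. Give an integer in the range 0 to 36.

4

21^16 · 21^4 · 21^2 · 21^1 ≡ 12 · 9 · 34 · 21 = 77112.
77112 mod 37 = 4, so 21^23 ≡ 4 (mod 37).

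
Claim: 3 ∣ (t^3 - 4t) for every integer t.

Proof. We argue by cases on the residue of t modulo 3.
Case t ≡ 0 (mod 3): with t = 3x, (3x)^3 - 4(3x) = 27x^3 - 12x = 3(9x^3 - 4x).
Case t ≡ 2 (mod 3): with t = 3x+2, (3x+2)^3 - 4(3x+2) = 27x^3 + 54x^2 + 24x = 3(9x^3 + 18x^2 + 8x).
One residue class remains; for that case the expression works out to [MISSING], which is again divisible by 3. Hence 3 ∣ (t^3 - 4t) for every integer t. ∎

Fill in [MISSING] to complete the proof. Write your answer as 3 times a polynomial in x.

3(9x^3 + 9x^2 - x - 1)

The residues treated are {0, 2}, so the missing case is t ≡ 1 (mod 3); write t = 3x+1.
Then (3x+1)^3 - 4(3x+1) = 27x^3 + 27x^2 - 3x - 3 = 3(9x^3 + 9x^2 - x - 1).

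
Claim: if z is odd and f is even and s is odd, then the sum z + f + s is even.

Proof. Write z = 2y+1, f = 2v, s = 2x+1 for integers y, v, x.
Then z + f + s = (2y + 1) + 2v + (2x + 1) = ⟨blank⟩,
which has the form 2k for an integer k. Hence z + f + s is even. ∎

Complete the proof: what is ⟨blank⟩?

2(v + x + y + 1)

Expanding: (2y + 1) + 2v + (2x + 1) = 2v + 2x + 2y + 2.
Every term is even; pulling out the factor of 2 gives 2(v + x + y + 1).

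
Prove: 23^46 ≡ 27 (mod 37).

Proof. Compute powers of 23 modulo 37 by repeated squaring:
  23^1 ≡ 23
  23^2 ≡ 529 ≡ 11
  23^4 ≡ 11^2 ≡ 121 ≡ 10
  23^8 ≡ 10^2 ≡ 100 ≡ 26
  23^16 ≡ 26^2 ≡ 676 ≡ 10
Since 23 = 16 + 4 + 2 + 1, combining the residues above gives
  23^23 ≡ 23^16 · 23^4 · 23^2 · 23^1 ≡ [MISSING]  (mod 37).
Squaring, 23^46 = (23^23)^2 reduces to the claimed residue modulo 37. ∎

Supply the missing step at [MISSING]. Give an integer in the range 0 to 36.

29

Multiply the listed residues: 10 · 10 · 11 · 23 = 100 → 1100 → 25300.
Reducing modulo 37: 25300 = 683·37 + 29, so 23^23 ≡ 29.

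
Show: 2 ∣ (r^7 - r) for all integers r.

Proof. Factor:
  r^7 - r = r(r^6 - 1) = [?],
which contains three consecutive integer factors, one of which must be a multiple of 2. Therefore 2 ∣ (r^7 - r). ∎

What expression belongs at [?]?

(r - 1)r(r + 1)(r^4 + r^2 + 1)

r^6 - 1 = (r^2 - 1)(r^4 + r^2 + 1), and r^2 - 1 = (r-1)(r+1).
So r(r^6 - 1) = (r - 1)r(r + 1)(r^4 + r^2 + 1).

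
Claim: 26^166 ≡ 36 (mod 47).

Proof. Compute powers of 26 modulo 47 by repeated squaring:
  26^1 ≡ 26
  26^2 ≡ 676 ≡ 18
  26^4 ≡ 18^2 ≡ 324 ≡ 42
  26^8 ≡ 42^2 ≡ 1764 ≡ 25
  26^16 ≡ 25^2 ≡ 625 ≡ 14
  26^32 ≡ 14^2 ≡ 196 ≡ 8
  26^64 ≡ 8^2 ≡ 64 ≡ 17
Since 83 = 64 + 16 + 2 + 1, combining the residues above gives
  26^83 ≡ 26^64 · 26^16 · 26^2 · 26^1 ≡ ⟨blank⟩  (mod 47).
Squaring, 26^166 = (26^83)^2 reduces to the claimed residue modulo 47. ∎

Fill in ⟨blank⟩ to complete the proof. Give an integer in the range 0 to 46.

26^64 · 26^16 · 26^2 · 26^1 ≡ 17 · 14 · 18 · 26 = 111384.
111384 mod 47 = 41, so 26^83 ≡ 41 (mod 47).

41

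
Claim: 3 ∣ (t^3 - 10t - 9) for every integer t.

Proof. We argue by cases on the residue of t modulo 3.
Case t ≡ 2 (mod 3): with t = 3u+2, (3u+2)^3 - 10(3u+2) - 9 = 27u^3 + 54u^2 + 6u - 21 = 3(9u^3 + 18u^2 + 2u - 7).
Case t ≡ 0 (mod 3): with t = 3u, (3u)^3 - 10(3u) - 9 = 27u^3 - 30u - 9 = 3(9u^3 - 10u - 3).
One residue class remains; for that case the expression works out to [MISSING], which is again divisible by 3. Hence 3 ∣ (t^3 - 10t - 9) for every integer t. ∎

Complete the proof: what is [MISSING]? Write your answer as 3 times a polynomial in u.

Only t ≡ 1 (mod 3) is unaccounted for. Put t = 3u+1:
(3u+1)^3 - 10(3u+1) - 9 expands to 27u^3 + 27u^2 - 21u - 18,
and factoring out 3 leaves 3(9u^3 + 9u^2 - 7u - 6).

3(9u^3 + 9u^2 - 7u - 6)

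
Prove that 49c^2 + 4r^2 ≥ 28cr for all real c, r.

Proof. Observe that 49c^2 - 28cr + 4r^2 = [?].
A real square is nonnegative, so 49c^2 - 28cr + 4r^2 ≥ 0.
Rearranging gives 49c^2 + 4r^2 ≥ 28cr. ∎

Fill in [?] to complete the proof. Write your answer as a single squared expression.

(7c - 2r)^2

49c^2 - 28cr + 4r^2 is a perfect-square trinomial: the outer terms are (7c)^2 and (2r)^2, and the cross term is -2·7c·2r.
So 49c^2 - 28cr + 4r^2 = (7c - 2r)^2 ≥ 0.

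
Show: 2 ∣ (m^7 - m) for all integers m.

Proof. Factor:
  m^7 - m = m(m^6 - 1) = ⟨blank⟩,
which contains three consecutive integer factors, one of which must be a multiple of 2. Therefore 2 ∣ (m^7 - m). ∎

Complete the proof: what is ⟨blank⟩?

(m - 1)m(m + 1)(m^4 + m^2 + 1)

m^6 - 1 = (m^2 - 1)(m^4 + m^2 + 1), and m^2 - 1 = (m-1)(m+1).
So m(m^6 - 1) = (m - 1)m(m + 1)(m^4 + m^2 + 1).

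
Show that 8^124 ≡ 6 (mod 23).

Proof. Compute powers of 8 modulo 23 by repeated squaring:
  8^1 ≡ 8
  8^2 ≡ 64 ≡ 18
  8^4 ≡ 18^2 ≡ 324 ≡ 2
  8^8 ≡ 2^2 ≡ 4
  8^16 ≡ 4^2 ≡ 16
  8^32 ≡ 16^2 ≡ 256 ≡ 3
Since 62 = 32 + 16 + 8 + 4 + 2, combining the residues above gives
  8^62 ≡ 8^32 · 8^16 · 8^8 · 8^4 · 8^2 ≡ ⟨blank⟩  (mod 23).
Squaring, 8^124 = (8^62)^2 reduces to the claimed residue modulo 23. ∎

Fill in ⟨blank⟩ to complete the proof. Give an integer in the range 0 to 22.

Multiply the listed residues: 3 · 16 · 4 · 2 · 18 = 48 → 192 → 384 → 6912.
Reducing modulo 23: 6912 = 300·23 + 12, so 8^62 ≡ 12.

12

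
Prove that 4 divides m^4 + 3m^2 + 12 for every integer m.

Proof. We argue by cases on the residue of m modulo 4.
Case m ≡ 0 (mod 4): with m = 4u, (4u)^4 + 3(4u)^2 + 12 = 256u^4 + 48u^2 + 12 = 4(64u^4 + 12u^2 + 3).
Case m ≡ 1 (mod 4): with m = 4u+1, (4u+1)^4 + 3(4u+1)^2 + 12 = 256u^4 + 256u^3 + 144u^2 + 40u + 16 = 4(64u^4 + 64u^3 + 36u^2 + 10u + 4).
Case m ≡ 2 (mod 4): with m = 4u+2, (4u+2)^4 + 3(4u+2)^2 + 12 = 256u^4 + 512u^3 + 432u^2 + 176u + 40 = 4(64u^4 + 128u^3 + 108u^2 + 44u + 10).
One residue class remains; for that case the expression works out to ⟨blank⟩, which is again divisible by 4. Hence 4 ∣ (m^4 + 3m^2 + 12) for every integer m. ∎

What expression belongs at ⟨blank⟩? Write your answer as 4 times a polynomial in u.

4(64u^4 + 192u^3 + 228u^2 + 126u + 30)

Only m ≡ 3 (mod 4) is unaccounted for. Put m = 4u+3:
(4u+3)^4 + 3(4u+3)^2 + 12 expands to 256u^4 + 768u^3 + 912u^2 + 504u + 120,
and factoring out 4 leaves 4(64u^4 + 192u^3 + 228u^2 + 126u + 30).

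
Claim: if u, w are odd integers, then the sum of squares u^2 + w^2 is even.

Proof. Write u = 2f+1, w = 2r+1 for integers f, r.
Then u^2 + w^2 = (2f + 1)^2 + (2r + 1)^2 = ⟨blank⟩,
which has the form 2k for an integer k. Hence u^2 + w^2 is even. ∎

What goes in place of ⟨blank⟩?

2(2f^2 + 2f + 2r^2 + 2r + 1)

Expanding: (2f + 1)^2 + (2r + 1)^2 = 4f^2 + 4f + 4r^2 + 4r + 2.
Every term is even; pulling out the factor of 2 gives 2(2f^2 + 2f + 2r^2 + 2r + 1).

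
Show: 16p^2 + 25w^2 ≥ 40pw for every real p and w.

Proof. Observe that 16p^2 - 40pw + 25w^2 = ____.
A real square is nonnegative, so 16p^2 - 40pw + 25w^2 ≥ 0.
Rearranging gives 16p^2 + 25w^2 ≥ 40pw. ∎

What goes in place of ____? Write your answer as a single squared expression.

(4p - 5w)^2

16p^2 - 40pw + 25w^2 is a perfect-square trinomial: the outer terms are (4p)^2 and (5w)^2, and the cross term is -2·4p·5w.
So 16p^2 - 40pw + 25w^2 = (4p - 5w)^2 ≥ 0.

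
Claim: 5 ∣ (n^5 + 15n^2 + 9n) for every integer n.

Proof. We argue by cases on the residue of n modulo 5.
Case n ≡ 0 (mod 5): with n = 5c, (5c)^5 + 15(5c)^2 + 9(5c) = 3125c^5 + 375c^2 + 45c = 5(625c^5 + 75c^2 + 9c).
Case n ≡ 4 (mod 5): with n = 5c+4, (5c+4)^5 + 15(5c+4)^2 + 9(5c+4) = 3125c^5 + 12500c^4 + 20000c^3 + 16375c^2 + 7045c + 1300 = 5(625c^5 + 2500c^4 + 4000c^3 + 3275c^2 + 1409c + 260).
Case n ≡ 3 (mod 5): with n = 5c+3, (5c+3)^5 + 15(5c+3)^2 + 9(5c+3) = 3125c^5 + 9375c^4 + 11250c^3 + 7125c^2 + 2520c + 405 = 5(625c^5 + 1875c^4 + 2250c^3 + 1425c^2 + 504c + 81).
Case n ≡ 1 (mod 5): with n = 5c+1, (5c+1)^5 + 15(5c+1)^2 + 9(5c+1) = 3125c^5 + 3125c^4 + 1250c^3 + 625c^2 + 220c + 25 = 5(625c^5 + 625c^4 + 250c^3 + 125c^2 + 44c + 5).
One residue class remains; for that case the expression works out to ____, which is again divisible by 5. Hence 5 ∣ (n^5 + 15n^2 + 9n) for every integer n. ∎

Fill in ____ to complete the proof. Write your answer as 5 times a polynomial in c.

Only n ≡ 2 (mod 5) is unaccounted for. Put n = 5c+2:
(5c+2)^5 + 15(5c+2)^2 + 9(5c+2) expands to 3125c^5 + 6250c^4 + 5000c^3 + 2375c^2 + 745c + 110,
and factoring out 5 leaves 5(625c^5 + 1250c^4 + 1000c^3 + 475c^2 + 149c + 22).

5(625c^5 + 1250c^4 + 1000c^3 + 475c^2 + 149c + 22)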